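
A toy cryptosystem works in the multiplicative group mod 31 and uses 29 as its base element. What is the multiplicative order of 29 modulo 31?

The order of 29 must divide φ(31) = 31 − 1 = 30 = 2 · 3 · 5.
Divisors of 30: 1, 2, 3, 5, 6, 10, 15, 30.
Compute 29^d (mod 31) for the divisors d until we hit 1:
29^1 ≡ 29
29^2 ≡ 4
29^3 ≡ 23
29^5 ≡ 30
29^6 ≡ 2
29^10 ≡ 1
Hence ord(29) = 10.

10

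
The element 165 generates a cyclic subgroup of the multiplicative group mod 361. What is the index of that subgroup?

The order of 165 must divide φ(361) = φ(19^2) = 19·(19−1) = 342 = 2 · 3^2 · 19.
Divisors of 342: 1, 2, 3, 6, 9, 18, 19, 38, 57, 114, 171, 342.
Evaluate successive powers at the divisors of 342:
165^1 ≡ 165
165^2 ≡ 150
165^3 ≡ 202
165^6 ≡ 11
165^9 ≡ 56
165^18 ≡ 248
165^19 ≡ 127
165^38 ≡ 245
165^57 ≡ 69
165^114 ≡ 68
165^171 ≡ 360
165^342 ≡ 1
Thus |⟨165⟩| = ord(165) = 342.
Index = |(Z/361Z)^×| / |⟨165⟩| = 342 / 342 = 1.

1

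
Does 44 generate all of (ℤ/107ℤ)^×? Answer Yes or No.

No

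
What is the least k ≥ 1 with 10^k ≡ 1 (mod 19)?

18

Since 10 ∈ (Z/19Z)^×, its order divides φ(19) = 19 − 1 = 18 = 2 · 3^2.
Divisors of 18: 1, 2, 3, 6, 9, 18.
Check 10^d mod 19 for each divisor in increasing order:
10^1 ≡ 10 (mod 19)
10^2 ≡ 5 (mod 19)
10^3 ≡ 12 (mod 19)
10^6 ≡ 11 (mod 19)
10^9 ≡ 18 (mod 19)
10^18 ≡ 1 (mod 19) ✓
So ord_19(10) = 18.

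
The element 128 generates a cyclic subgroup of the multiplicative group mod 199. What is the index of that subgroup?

2

Since 128 ∈ (Z/199Z)^×, its order divides φ(199) = 199 − 1 = 198 = 2 · 3^2 · 11.
Divisors of 198: 1, 2, 3, 6, 9, 11, 18, 22, 33, 66, 99, 198.
Compute 128^d (mod 199) for the divisors d until we hit 1:
128^1 ≡ 128 (mod 199)
128^2 ≡ 66 (mod 199)
128^3 ≡ 90 (mod 199)
128^6 ≡ 140 (mod 199)
128^9 ≡ 63 (mod 199)
128^11 ≡ 178 (mod 199)
128^18 ≡ 188 (mod 199)
128^22 ≡ 43 (mod 199)
128^33 ≡ 92 (mod 199)
128^66 ≡ 106 (mod 199)
128^99 ≡ 1 (mod 199) ✓
So ord_199(128) = 99, hence |⟨128⟩| = 99.
[(Z/199Z)^× : ⟨128⟩] = 198/99 = 2.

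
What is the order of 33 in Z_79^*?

26

By Lagrange's theorem, ord_79(33) divides φ(79) = 79 − 1 = 78 = 2 · 3 · 13.
Divisors of 78: 1, 2, 3, 6, 13, 26, 39, 78.
Check 33^d mod 79 for each divisor in increasing order:
33^1 ≡ 33 (mod 79)
33^2 ≡ 62 (mod 79)
33^3 ≡ 71 (mod 79)
33^6 ≡ 64 (mod 79)
33^13 ≡ 78 (mod 79)
33^26 ≡ 1 (mod 79) ✓
So ord_79(33) = 26.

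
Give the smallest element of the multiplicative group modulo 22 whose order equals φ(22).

7

φ(22) = φ(2)·φ(11) = 1·10 = 10 = 2 · 5.
Test candidates g = 2, 3, … against the prime factors q ∈ {2, 5} of φ(22): g is a generator iff g^(10/q) ≢ 1 for every such q.
g = 2: gcd(2, 22) = 2 > 1, not a unit — skip.
g = 3: 3^5 ≡ 1 — hits 1, so not a primitive root.
g = 4: gcd(4, 22) = 2 > 1, not a unit — skip.
g = 5: 5^5 ≡ 1 — hits 1, so not a primitive root.
g = 6: gcd(6, 22) = 2 > 1, not a unit — skip.
g = 7: 7^5 ≡ 21; 7^2 ≡ 5 — none is 1, so 7 is a primitive root.
The smallest primitive root modulo 22 is 7.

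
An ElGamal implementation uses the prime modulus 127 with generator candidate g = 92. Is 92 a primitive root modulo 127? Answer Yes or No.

Yes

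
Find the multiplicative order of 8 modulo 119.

8

ord(8) | φ(119) = φ(7·17) = (7−1)·(17−1) = 6·16 = 96 = 2^5 · 3.
Divisors of 96: 1, 2, 3, 4, 6, 8, 12, 16, 24, 32, 48, 96.
Compute 8^d (mod 119) for the divisors d until we hit 1:
8^1 ≡ 8 (mod 119)
8^2 ≡ 64 (mod 119)
8^3 ≡ 36 (mod 119)
8^4 ≡ 50 (mod 119)
8^6 ≡ 106 (mod 119)
8^8 ≡ 1 (mod 119) ✓
The smallest such exponent is 8, so the order of 8 is 8.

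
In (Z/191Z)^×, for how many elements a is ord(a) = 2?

φ(191) = 191 − 1 = 190 = 2 · 5 · 19.
Since (Z/191Z)^× is cyclic of order 190, the number of elements of order d is φ(d) when d | 190 and 0 otherwise.
2 | 190, and φ(2) = 2 − 1 = 1.

1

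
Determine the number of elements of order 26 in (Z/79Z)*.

12

φ(79) = 79 − 1 = 78 = 2 · 3 · 13.
(Z/79Z)^× is cyclic (|G| = 78); a cyclic group of order m has exactly φ(d) elements of each order d | m, and none otherwise.
26 = 2 · 13 divides 78, and φ(26) = 12.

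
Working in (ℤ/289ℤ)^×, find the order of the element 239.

Since 239 ∈ (Z/289Z)^×, its order divides φ(289) = φ(17^2) = 17·(17−1) = 272 = 2^4 · 17.
Divisors of 272: 1, 2, 4, 8, 16, 17, 34, 68, 136, 272.
Compute 239^d (mod 289) for the divisors d until we hit 1:
239^1 ≡ 239 (mod 289)
239^2 ≡ 188 (mod 289)
239^4 ≡ 86 (mod 289)
239^8 ≡ 171 (mod 289)
239^16 ≡ 52 (mod 289)
239^17 ≡ 1 (mod 289) ✓
Therefore the multiplicative order of 239 modulo 289 is 17.

17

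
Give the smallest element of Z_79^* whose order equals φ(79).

3

φ(79) = 79 − 1 = 78 = 2 · 3 · 13.
Test candidates g = 2, 3, … against the prime factors q ∈ {2, 3, 13} of φ(79): g is a generator iff g^(78/q) ≢ 1 for every such q.
g = 2: 2^39 ≡ 1 — hits 1, so not a primitive root.
g = 3: 3^39 ≡ 78; 3^26 ≡ 23; 3^6 ≡ 18 — none is 1, so 3 is a primitive root.
The smallest primitive root modulo 79 is 3.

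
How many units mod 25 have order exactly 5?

φ(25) = φ(5^2) = 5·(5−1) = 20 = 2^2 · 5.
(Z/25Z)^× is cyclic (|G| = 20); a cyclic group of order m has exactly φ(d) elements of each order d | m, and none otherwise.
5 | 20, and φ(5) = 5 − 1 = 4.

4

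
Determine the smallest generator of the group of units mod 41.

6

φ(41) = 41 − 1 = 40 = 2^3 · 5.
g is a primitive root iff g^(40/q) ≢ 1 (mod 41) for each prime q ∈ {2, 5}.
g = 2: 2^20 ≡ 1 — hits 1, so not a primitive root.
g = 3: 3^20 ≡ 40; 3^8 ≡ 1 — hits 1, so not a primitive root.
g = 4: 4^20 ≡ 1 — hits 1, so not a primitive root.
g = 5: 5^20 ≡ 1 — hits 1, so not a primitive root.
g = 6: 6^20 ≡ 40; 6^8 ≡ 10 — none is 1, so 6 is a primitive root.
So 6 is the smallest generator of (Z/41Z)^×.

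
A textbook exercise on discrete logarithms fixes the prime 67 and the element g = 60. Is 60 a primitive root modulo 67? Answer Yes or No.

φ(67) = 67 − 1 = 66 = 2 · 3 · 11.
60 is a primitive root mod 67 iff 60^(φ(67)/q) ≢ 1 for every prime q | φ(67), i.e. q ∈ {2, 3, 11}.
60^33 ≡ 1 (mod 67)  [q = 2: ≡ 1 ✗]
60^22 ≡ 29 (mod 67)  [q = 3: ≢ 1 ✓]
60^6 ≡ 64 (mod 67)  [q = 11: ≢ 1 ✓]
60^33 ≡ 1 shows ord(60) | 33, strictly less than φ(67); not a primitive root.

No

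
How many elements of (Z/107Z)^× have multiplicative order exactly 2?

1

φ(107) = 107 − 1 = 106 = 2 · 53.
In a cyclic group of order 106, there are φ(d) elements of order d for each divisor d of 106, and zero for non-divisors.
2 | 106, and φ(2) = 2 − 1 = 1.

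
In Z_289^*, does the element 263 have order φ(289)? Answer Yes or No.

No

φ(289) = φ(17^2) = 17·(17−1) = 272 = 2^4 · 17.
It suffices to check that the order of 263 is not a proper divisor of 272: compute 263^(272/q) for q ∈ {2, 17}.
263^136 ≡ 1 (mod 289)  [q = 2: ≡ 1 ✗]
263^16 ≡ 18 (mod 289)  [q = 17: ≢ 1 ✓]
Since 263^136 ≡ 1, the order of 263 divides 136 < 272, so 263 is not a primitive root.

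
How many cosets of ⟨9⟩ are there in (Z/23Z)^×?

The order of 9 must divide φ(23) = 23 − 1 = 22 = 2 · 11.
Divisors of 22: 1, 2, 11, 22.
Evaluate successive powers at the divisors of 22:
9^1 ≡ 9 (mod 23)
9^2 ≡ 12 (mod 23)
9^11 ≡ 1 (mod 23) ✓
Thus |⟨9⟩| = ord(9) = 11.
[(Z/23Z)^× : ⟨9⟩] = 22/11 = 2.

2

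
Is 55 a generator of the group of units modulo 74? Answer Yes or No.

Yes

φ(74) = φ(2)·φ(37) = 1·36 = 36 = 2^2 · 3^2.
Test 55^(36/q) mod 74 for each prime factor q of 36:
55^18 ≡ 73 (mod 74)  [q = 2: ≢ 1 ✓]
55^12 ≡ 47 (mod 74)  [q = 3: ≢ 1 ✓]
Every test exponent gives a nontrivial residue, hence 55 generates the full group.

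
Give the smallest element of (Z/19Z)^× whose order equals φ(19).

φ(19) = 19 − 1 = 18 = 2 · 3^2.
Test candidates g = 2, 3, … against the prime factors q ∈ {2, 3} of φ(19): g is a generator iff g^(18/q) ≢ 1 for every such q.
g = 2: 2^9 ≡ 18; 2^6 ≡ 7 — none is 1, so 2 is a primitive root.
The smallest primitive root modulo 19 is 2.

2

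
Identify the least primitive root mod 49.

3

φ(49) = φ(7^2) = 7·(7−1) = 42 = 2 · 3 · 7.
Test candidates g = 2, 3, … against the prime factors q ∈ {2, 3, 7} of φ(49): g is a generator iff g^(42/q) ≢ 1 for every such q.
g = 2: 2^21 ≡ 1 — hits 1, so not a primitive root.
g = 3: 3^21 ≡ 48; 3^14 ≡ 30; 3^6 ≡ 43 — none is 1, so 3 is a primitive root.
The smallest primitive root modulo 49 is 3.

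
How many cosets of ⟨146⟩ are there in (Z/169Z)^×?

ord(146) | φ(169) = φ(13^2) = 13·(13−1) = 156 = 2^2 · 3 · 13.
Divisors of 156: 1, 2, 3, 4, 6, 12, 13, 26, 39, 52, 78, 156.
Check 146^d mod 169 for each divisor in increasing order:
146^1 ≡ 146 (mod 169)
146^2 ≡ 22 (mod 169)
146^3 ≡ 1 (mod 169) ✓
Thus |⟨146⟩| = ord(146) = 3.
Index = |(Z/169Z)^×| / |⟨146⟩| = 156 / 3 = 52.

52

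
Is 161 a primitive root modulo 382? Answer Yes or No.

φ(382) = φ(2)·φ(191) = 1·190 = 190 = 2 · 5 · 19.
It suffices to check that the order of 161 is not a proper divisor of 190: compute 161^(190/q) for q ∈ {2, 5, 19}.
161^95 ≡ 381 (mod 382)  [q = 2: ≢ 1 ✓]
161^38 ≡ 1 (mod 382)  [q = 5: ≡ 1 ✗]
161^10 ≡ 243 (mod 382)  [q = 19: ≢ 1 ✓]
The check at q = 5 fails, so 161 generates a proper subgroup.

No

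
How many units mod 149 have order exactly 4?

2

φ(149) = 149 − 1 = 148 = 2^2 · 37.
(Z/149Z)^× is cyclic (|G| = 148); a cyclic group of order m has exactly φ(d) elements of each order d | m, and none otherwise.
4 = 2^2 divides 148, and φ(4) = 2.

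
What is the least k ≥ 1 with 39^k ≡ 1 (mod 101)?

20

The order of 39 must divide φ(101) = 101 − 1 = 100 = 2^2 · 5^2.
Divisors of 100: 1, 2, 4, 5, 10, 20, 25, 50, 100.
Compute 39^d (mod 101) for the divisors d until we hit 1:
39^1 ≡ 39
39^2 ≡ 6
39^4 ≡ 36
39^5 ≡ 91
39^10 ≡ 100
39^20 ≡ 1
Hence ord(39) = 20.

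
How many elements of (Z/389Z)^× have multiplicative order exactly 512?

0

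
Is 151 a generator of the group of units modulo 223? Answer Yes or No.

Yes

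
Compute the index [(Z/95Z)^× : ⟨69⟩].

12

ord(69) | φ(95) = φ(5·19) = (5−1)·(19−1) = 4·18 = 72 = 2^3 · 3^2.
Divisors of 72: 1, 2, 3, 4, 6, 8, 9, 12, 18, 24, 36, 72.
Evaluate successive powers at the divisors of 72:
69^1 ≡ 69 (mod 95)
69^2 ≡ 11 (mod 95)
69^3 ≡ 94 (mod 95)
69^4 ≡ 26 (mod 95)
69^6 ≡ 1 (mod 95) ✓
So ord_95(69) = 6, hence |⟨69⟩| = 6.
The index is φ(95) / ord(69) = 72 / 6 = 12.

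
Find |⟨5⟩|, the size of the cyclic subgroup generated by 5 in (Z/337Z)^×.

112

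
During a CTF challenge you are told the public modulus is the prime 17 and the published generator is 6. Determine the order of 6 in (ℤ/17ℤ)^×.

16

ord(6) | φ(17) = 17 − 1 = 16 = 2^4.
Divisors of 16: 1, 2, 4, 8, 16.
Test each divisor d:
6^1 ≡ 6 (mod 17)
6^2 ≡ 2 (mod 17)
6^4 ≡ 4 (mod 17)
6^8 ≡ 16 (mod 17)
6^16 ≡ 1 (mod 17) ✓
The smallest such exponent is 16, so the order of 6 is 16.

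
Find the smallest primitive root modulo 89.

φ(89) = 89 − 1 = 88 = 2^3 · 11.
Test candidates g = 2, 3, … against the prime factors q ∈ {2, 11} of φ(89): g is a generator iff g^(88/q) ≢ 1 for every such q.
g = 2: 2^44 ≡ 1 — hits 1, so not a primitive root.
g = 3: 3^44 ≡ 88; 3^8 ≡ 64 — none is 1, so 3 is a primitive root.
So 3 is the smallest generator of (Z/89Z)^×.

3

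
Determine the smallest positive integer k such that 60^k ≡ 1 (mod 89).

By Lagrange's theorem, ord_89(60) divides φ(89) = 89 − 1 = 88 = 2^3 · 11.
Divisors of 88: 1, 2, 4, 8, 11, 22, 44, 88.
Test each divisor d:
60^1 ≡ 60 (mod 89)
60^2 ≡ 40 (mod 89)
60^4 ≡ 87 (mod 89)
60^8 ≡ 4 (mod 89)
60^11 ≡ 77 (mod 89)
60^22 ≡ 55 (mod 89)
60^44 ≡ 88 (mod 89)
60^88 ≡ 1 (mod 89) ✓
The smallest such exponent is 88, so the order of 60 is 88.

88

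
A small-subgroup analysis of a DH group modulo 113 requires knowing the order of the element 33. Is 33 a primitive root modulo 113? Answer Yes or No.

φ(113) = 113 − 1 = 112 = 2^4 · 7.
33 is a primitive root mod 113 iff 33^(φ(113)/q) ≢ 1 for every prime q | φ(113), i.e. q ∈ {2, 7}.
33^56 ≡ 112 (mod 113)  [q = 2: ≢ 1 ✓]
33^16 ≡ 109 (mod 113)  [q = 7: ≢ 1 ✓]
None equal 1, so ord_113(33) = 112: 33 is a primitive root.

Yes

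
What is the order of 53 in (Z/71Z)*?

Since 53 ∈ (Z/71Z)^×, its order divides φ(71) = 71 − 1 = 70 = 2 · 5 · 7.
Divisors of 70: 1, 2, 5, 7, 10, 14, 35, 70.
Compute 53^d (mod 71) for the divisors d until we hit 1:
53^1 ≡ 53
53^2 ≡ 40
53^5 ≡ 26
53^7 ≡ 46
53^10 ≡ 37
53^14 ≡ 57
53^35 ≡ 70
53^70 ≡ 1
Therefore the multiplicative order of 53 modulo 71 is 70.

70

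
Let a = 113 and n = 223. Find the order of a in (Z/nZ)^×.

222

ord(113) | φ(223) = 223 − 1 = 222 = 2 · 3 · 37.
Divisors of 222: 1, 2, 3, 6, 37, 74, 111, 222.
Test each divisor d:
113^1 ≡ 113 (mod 223)
113^2 ≡ 58 (mod 223)
113^3 ≡ 87 (mod 223)
113^6 ≡ 210 (mod 223)
113^37 ≡ 184 (mod 223)
113^74 ≡ 183 (mod 223)
113^111 ≡ 222 (mod 223)
113^222 ≡ 1 (mod 223) ✓
Hence ord(113) = 222.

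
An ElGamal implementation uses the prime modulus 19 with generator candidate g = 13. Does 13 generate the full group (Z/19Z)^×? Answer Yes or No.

Yes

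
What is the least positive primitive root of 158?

3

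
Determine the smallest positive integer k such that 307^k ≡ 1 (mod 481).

Since 307 ∈ (Z/481Z)^×, its order divides φ(481) = φ(13·37) = (13−1)·(37−1) = 12·36 = 432 = 2^4 · 3^3.
Divisors of 432: 1, 2, 3, 4, 6, 8, 9, 12, 16, 18, 24, 27, 36, 48, 54, 72, 108, 144, 216, 432.
Test each divisor d:
307^1 ≡ 307 (mod 481)
307^2 ≡ 454 (mod 481)
307^3 ≡ 369 (mod 481)
307^4 ≡ 248 (mod 481)
307^6 ≡ 38 (mod 481)
307^8 ≡ 417 (mod 481)
307^9 ≡ 73 (mod 481)
307^12 ≡ 1 (mod 481) ✓
The smallest such exponent is 12, so the order of 307 is 12.

12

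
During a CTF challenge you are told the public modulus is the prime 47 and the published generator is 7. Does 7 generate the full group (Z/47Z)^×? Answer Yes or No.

φ(47) = 47 − 1 = 46 = 2 · 23.
Test 7^(46/q) mod 47 for each prime factor q of 46:
7^23 ≡ 1 (mod 47)  [q = 2: ≡ 1 ✗]
7^2 ≡ 2 (mod 47)  [q = 23: ≢ 1 ✓]
7^23 ≡ 1 shows ord(7) | 23, strictly less than φ(47); not a primitive root.

No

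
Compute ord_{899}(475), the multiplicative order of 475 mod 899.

ord(475) | φ(899) = φ(29·31) = (29−1)·(31−1) = 28·30 = 840 = 2^3 · 3 · 5 · 7.
Divisors of 840: 1, 2, 3, 4, 5, 6, 7, 8, 10, 12, 14, 15, 20, 21, 24, 28, 30, 35, 40, 42, 56, 60, 70, 84, 105, 120, 140, 168, 210, 280, 420, 840.
Test each divisor d:
475^1 ≡ 475 (mod 899)
475^2 ≡ 875 (mod 899)
475^3 ≡ 287 (mod 899)
475^4 ≡ 576 (mod 899)
475^5 ≡ 304 (mod 899)
475^6 ≡ 560 (mod 899)
475^7 ≡ 795 (mod 899)
475^8 ≡ 45 (mod 899)
475^10 ≡ 718 (mod 899)
475^12 ≡ 748 (mod 899)
475^14 ≡ 28 (mod 899)
475^15 ≡ 714 (mod 899)
475^20 ≡ 397 (mod 899)
475^21 ≡ 684 (mod 899)
475^24 ≡ 326 (mod 899)
475^28 ≡ 784 (mod 899)
475^30 ≡ 63 (mod 899)
475^35 ≡ 273 (mod 899)
475^40 ≡ 284 (mod 899)
475^42 ≡ 376 (mod 899)
475^56 ≡ 639 (mod 899)
475^60 ≡ 373 (mod 899)
475^70 ≡ 811 (mod 899)
475^84 ≡ 233 (mod 899)
475^105 ≡ 249 (mod 899)
475^120 ≡ 683 (mod 899)
475^140 ≡ 552 (mod 899)
475^168 ≡ 349 (mod 899)
475^210 ≡ 869 (mod 899)
475^280 ≡ 842 (mod 899)
475^420 ≡ 1 (mod 899) ✓
Therefore the multiplicative order of 475 modulo 899 is 420.

420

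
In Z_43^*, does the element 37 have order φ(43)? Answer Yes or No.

φ(43) = 43 − 1 = 42 = 2 · 3 · 7.
An element g generates (Z/43Z)^× iff g^(42/q) ≢ 1 (mod 43) for each prime q ∈ {2, 3, 7}.
37^21 ≡ 42 (mod 43)  [q = 2: ≢ 1 ✓]
37^14 ≡ 36 (mod 43)  [q = 3: ≢ 1 ✓]
37^6 ≡ 1 (mod 43)  [q = 7: ≡ 1 ✗]
37^6 ≡ 1 shows ord(37) | 6, strictly less than φ(43); not a primitive root.

No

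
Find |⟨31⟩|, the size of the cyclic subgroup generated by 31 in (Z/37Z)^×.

4

By Lagrange's theorem, ord_37(31) divides φ(37) = 37 − 1 = 36 = 2^2 · 3^2.
Divisors of 36: 1, 2, 3, 4, 6, 9, 12, 18, 36.
Check 31^d mod 37 for each divisor in increasing order:
31^1 ≡ 31 (mod 37)
31^2 ≡ 36 (mod 37)
31^3 ≡ 6 (mod 37)
31^4 ≡ 1 (mod 37) ✓
So ord_37(31) = 4.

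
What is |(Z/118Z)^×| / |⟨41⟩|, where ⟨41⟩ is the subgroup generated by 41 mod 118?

Since 41 ∈ (Z/118Z)^×, its order divides φ(118) = φ(2)·φ(59) = 1·58 = 58 = 2 · 29.
Divisors of 58: 1, 2, 29, 58.
Check 41^d mod 118 for each divisor in increasing order:
41^1 ≡ 41 (mod 118)
41^2 ≡ 29 (mod 118)
41^29 ≡ 1 (mod 118) ✓
The order of 41 is 29, so the subgroup it generates has 29 elements.
Index = |(Z/118Z)^×| / |⟨41⟩| = 58 / 29 = 2.

2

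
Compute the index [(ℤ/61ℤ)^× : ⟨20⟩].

12

By Lagrange's theorem, ord_61(20) divides φ(61) = 61 − 1 = 60 = 2^2 · 3 · 5.
Divisors of 60: 1, 2, 3, 4, 5, 6, 10, 12, 15, 20, 30, 60.
Compute 20^d (mod 61) for the divisors d until we hit 1:
20^1 ≡ 20 (mod 61)
20^2 ≡ 34 (mod 61)
20^3 ≡ 9 (mod 61)
20^4 ≡ 58 (mod 61)
20^5 ≡ 1 (mod 61) ✓
Thus |⟨20⟩| = ord(20) = 5.
Index = |(Z/61Z)^×| / |⟨20⟩| = 60 / 5 = 12.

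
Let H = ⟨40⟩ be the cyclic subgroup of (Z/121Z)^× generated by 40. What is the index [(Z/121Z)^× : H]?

11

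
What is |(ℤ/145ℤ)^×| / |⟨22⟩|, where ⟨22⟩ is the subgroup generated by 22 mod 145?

4

Since 22 ∈ (Z/145Z)^×, its order divides φ(145) = φ(5·29) = (5−1)·(29−1) = 4·28 = 112 = 2^4 · 7.
Divisors of 112: 1, 2, 4, 7, 8, 14, 16, 28, 56, 112.
Evaluate successive powers at the divisors of 112:
22^1 ≡ 22
22^2 ≡ 49
22^4 ≡ 81
22^7 ≡ 28
22^8 ≡ 36
22^14 ≡ 59
22^16 ≡ 136
22^28 ≡ 1
Thus |⟨22⟩| = ord(22) = 28.
[(Z/145Z)^× : ⟨22⟩] = 112/28 = 4.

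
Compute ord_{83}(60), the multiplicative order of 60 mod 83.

By Lagrange's theorem, ord_83(60) divides φ(83) = 83 − 1 = 82 = 2 · 41.
Divisors of 82: 1, 2, 41, 82.
Evaluate successive powers at the divisors of 82:
60^1 ≡ 60 (mod 83)
60^2 ≡ 31 (mod 83)
60^41 ≡ 82 (mod 83)
60^82 ≡ 1 (mod 83) ✓
The smallest such exponent is 82, so the order of 60 is 82.

82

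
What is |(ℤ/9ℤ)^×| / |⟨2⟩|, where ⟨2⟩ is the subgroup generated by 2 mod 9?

1

ord(2) | φ(9) = φ(3^2) = 3·(3−1) = 6 = 2 · 3.
Divisors of 6: 1, 2, 3, 6.
Compute 2^d (mod 9) for the divisors d until we hit 1:
2^1 ≡ 2 (mod 9)
2^2 ≡ 4 (mod 9)
2^3 ≡ 8 (mod 9)
2^6 ≡ 1 (mod 9) ✓
So ord_9(2) = 6, hence |⟨2⟩| = 6.
[(Z/9Z)^× : ⟨2⟩] = 6/6 = 1.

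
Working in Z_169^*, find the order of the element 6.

156

ord(6) | φ(169) = φ(13^2) = 13·(13−1) = 156 = 2^2 · 3 · 13.
Divisors of 156: 1, 2, 3, 4, 6, 12, 13, 26, 39, 52, 78, 156.
Compute 6^d (mod 169) for the divisors d until we hit 1:
6^1 ≡ 6
6^2 ≡ 36
6^3 ≡ 47
6^4 ≡ 113
6^6 ≡ 12
6^12 ≡ 144
6^13 ≡ 19
6^26 ≡ 23
6^39 ≡ 99
6^52 ≡ 22
6^78 ≡ 168
6^156 ≡ 1
Hence ord(6) = 156.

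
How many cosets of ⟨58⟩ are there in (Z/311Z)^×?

Since 58 ∈ (Z/311Z)^×, its order divides φ(311) = 311 − 1 = 310 = 2 · 5 · 31.
Divisors of 310: 1, 2, 5, 10, 31, 62, 155, 310.
Compute 58^d (mod 311) for the divisors d until we hit 1:
58^1 ≡ 58
58^2 ≡ 254
58^5 ≡ 287
58^10 ≡ 265
58^31 ≡ 95
58^62 ≡ 6
58^155 ≡ 310
58^310 ≡ 1
So ord_311(58) = 310, hence |⟨58⟩| = 310.
Index = |(Z/311Z)^×| / |⟨58⟩| = 310 / 310 = 1.

1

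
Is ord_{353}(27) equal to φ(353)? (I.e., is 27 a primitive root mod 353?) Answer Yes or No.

Yes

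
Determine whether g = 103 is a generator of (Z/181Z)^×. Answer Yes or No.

Yes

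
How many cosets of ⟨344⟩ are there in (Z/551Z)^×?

The order of 344 must divide φ(551) = φ(19·29) = (19−1)·(29−1) = 18·28 = 504 = 2^3 · 3^2 · 7.
Divisors of 504: 1, 2, 3, 4, 6, 7, 8, 9, 12, 14, 18, 21, 24, 28, 36, 42, 56, 63, 72, 84, 126, 168, 252, 504.
Check 344^d mod 551 for each divisor in increasing order:
344^1 ≡ 344
344^2 ≡ 422
344^3 ≡ 255
344^4 ≡ 111
344^6 ≡ 7
344^7 ≡ 204
344^8 ≡ 199
344^9 ≡ 132
344^12 ≡ 49
344^14 ≡ 291
344^18 ≡ 343
344^21 ≡ 407
344^24 ≡ 197
344^28 ≡ 378
344^36 ≡ 286
344^42 ≡ 349
344^56 ≡ 175
344^63 ≡ 436
344^72 ≡ 248
344^84 ≡ 30
344^126 ≡ 1
So ord_551(344) = 126, hence |⟨344⟩| = 126.
The index is φ(551) / ord(344) = 504 / 126 = 4.

4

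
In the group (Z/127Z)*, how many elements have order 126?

φ(127) = 127 − 1 = 126 = 2 · 3^2 · 7.
(Z/127Z)^× is cyclic (|G| = 126); a cyclic group of order m has exactly φ(d) elements of each order d | m, and none otherwise.
126 = 2 · 3^2 · 7 divides 126, and φ(126) = 36.

36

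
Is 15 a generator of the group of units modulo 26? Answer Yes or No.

φ(26) = φ(2)·φ(13) = 1·12 = 12 = 2^2 · 3.
It suffices to check that the order of 15 is not a proper divisor of 12: compute 15^(12/q) for q ∈ {2, 3}.
15^6 ≡ 25 (mod 26)  [q = 2: ≢ 1 ✓]
15^4 ≡ 3 (mod 26)  [q = 3: ≢ 1 ✓]
All checks pass, so 15 has order 12 and is a primitive root modulo 26.

Yes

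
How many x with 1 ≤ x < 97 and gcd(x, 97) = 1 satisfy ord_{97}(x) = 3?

φ(97) = 97 − 1 = 96 = 2^5 · 3.
In a cyclic group of order 96, there are φ(d) elements of order d for each divisor d of 96, and zero for non-divisors.
3 | 96, and φ(3) = 3 − 1 = 2.

2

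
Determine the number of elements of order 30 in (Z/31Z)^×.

8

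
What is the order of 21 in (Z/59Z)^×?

29

Since 21 ∈ (Z/59Z)^×, its order divides φ(59) = 59 − 1 = 58 = 2 · 29.
Divisors of 58: 1, 2, 29, 58.
Compute 21^d (mod 59) for the divisors d until we hit 1:
21^1 ≡ 21 (mod 59)
21^2 ≡ 28 (mod 59)
21^29 ≡ 1 (mod 59) ✓
Hence ord(21) = 29.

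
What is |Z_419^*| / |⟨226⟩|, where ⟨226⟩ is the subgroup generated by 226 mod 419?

2

By Lagrange's theorem, ord_419(226) divides φ(419) = 419 − 1 = 418 = 2 · 11 · 19.
Divisors of 418: 1, 2, 11, 19, 22, 38, 209, 418.
Check 226^d mod 419 for each divisor in increasing order:
226^1 ≡ 226 (mod 419)
226^2 ≡ 377 (mod 419)
226^11 ≡ 379 (mod 419)
226^19 ≡ 300 (mod 419)
226^22 ≡ 343 (mod 419)
226^38 ≡ 334 (mod 419)
226^209 ≡ 1 (mod 419) ✓
The order of 226 is 209, so the subgroup it generates has 209 elements.
The index is φ(419) / ord(226) = 418 / 209 = 2.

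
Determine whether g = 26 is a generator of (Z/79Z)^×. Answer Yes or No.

No

φ(79) = 79 − 1 = 78 = 2 · 3 · 13.
26 is a primitive root mod 79 iff 26^(φ(79)/q) ≢ 1 for every prime q | φ(79), i.e. q ∈ {2, 3, 13}.
26^39 ≡ 1 (mod 79)  [q = 2: ≡ 1 ✗]
26^26 ≡ 55 (mod 79)  [q = 3: ≢ 1 ✓]
26^6 ≡ 22 (mod 79)  [q = 13: ≢ 1 ✓]
Since 26^39 ≡ 1, the order of 26 divides 39 < 78, so 26 is not a primitive root.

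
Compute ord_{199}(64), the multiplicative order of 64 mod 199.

33

Since 64 ∈ (Z/199Z)^×, its order divides φ(199) = 199 − 1 = 198 = 2 · 3^2 · 11.
Divisors of 198: 1, 2, 3, 6, 9, 11, 18, 22, 33, 66, 99, 198.
Evaluate successive powers at the divisors of 198:
64^1 ≡ 64 (mod 199)
64^2 ≡ 116 (mod 199)
64^3 ≡ 61 (mod 199)
64^6 ≡ 139 (mod 199)
64^9 ≡ 121 (mod 199)
64^11 ≡ 106 (mod 199)
64^18 ≡ 114 (mod 199)
64^22 ≡ 92 (mod 199)
64^33 ≡ 1 (mod 199) ✓
So ord_199(64) = 33.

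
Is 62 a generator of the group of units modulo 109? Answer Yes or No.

φ(109) = 109 − 1 = 108 = 2^2 · 3^3.
Test 62^(108/q) mod 109 for each prime factor q of 108:
62^54 ≡ 108 (mod 109)  [q = 2: ≢ 1 ✓]
62^36 ≡ 45 (mod 109)  [q = 3: ≢ 1 ✓]
All checks pass, so 62 has order 108 and is a primitive root modulo 109.

Yes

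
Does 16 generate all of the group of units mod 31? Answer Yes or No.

No

φ(31) = 31 − 1 = 30 = 2 · 3 · 5.
16 is a primitive root mod 31 iff 16^(φ(31)/q) ≢ 1 for every prime q | φ(31), i.e. q ∈ {2, 3, 5}.
16^15 ≡ 1 (mod 31)  [q = 2: ≡ 1 ✗]
16^10 ≡ 1 (mod 31)  [q = 3: ≡ 1 ✗]
16^6 ≡ 16 (mod 31)  [q = 5: ≢ 1 ✓]
Since 16^15 ≡ 1, the order of 16 divides 15 < 30, so 16 is not a primitive root.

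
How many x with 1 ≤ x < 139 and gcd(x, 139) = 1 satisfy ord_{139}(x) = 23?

22

φ(139) = 139 − 1 = 138 = 2 · 3 · 23.
In a cyclic group of order 138, there are φ(d) elements of order d for each divisor d of 138, and zero for non-divisors.
23 | 138, and φ(23) = 23 − 1 = 22.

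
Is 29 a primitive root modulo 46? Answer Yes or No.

No

φ(46) = φ(2)·φ(23) = 1·22 = 22 = 2 · 11.
29 is a primitive root mod 46 iff 29^(φ(46)/q) ≢ 1 for every prime q | φ(46), i.e. q ∈ {2, 11}.
29^11 ≡ 1 (mod 46)  [q = 2: ≡ 1 ✗]
29^2 ≡ 13 (mod 46)  [q = 11: ≢ 1 ✓]
Since 29^11 ≡ 1, the order of 29 divides 11 < 22, so 29 is not a primitive root.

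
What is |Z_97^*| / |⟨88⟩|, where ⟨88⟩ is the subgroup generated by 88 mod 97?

4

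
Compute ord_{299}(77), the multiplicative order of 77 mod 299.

22

By Lagrange's theorem, ord_299(77) divides φ(299) = φ(13·23) = (13−1)·(23−1) = 12·22 = 264 = 2^3 · 3 · 11.
Divisors of 264: 1, 2, 3, 4, 6, 8, 11, 12, 22, 24, 33, 44, 66, 88, 132, 264.
Compute 77^d (mod 299) for the divisors d until we hit 1:
77^1 ≡ 77
77^2 ≡ 248
77^3 ≡ 259
77^4 ≡ 209
77^6 ≡ 105
77^8 ≡ 27
77^11 ≡ 116
77^12 ≡ 261
77^22 ≡ 1
The smallest such exponent is 22, so the order of 77 is 22.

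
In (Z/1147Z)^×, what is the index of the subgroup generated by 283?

6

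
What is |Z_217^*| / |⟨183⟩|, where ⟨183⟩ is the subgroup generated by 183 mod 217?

12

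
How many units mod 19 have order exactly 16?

0

φ(19) = 19 − 1 = 18 = 2 · 3^2.
Since (Z/19Z)^× is cyclic of order 18, the number of elements of order d is φ(d) when d | 18 and 0 otherwise.
Here 18 is not a multiple of 16, so there are no elements of order 16.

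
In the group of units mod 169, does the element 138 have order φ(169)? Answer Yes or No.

φ(169) = φ(13^2) = 13·(13−1) = 156 = 2^2 · 3 · 13.
Test 138^(156/q) mod 169 for each prime factor q of 156:
138^78 ≡ 168 (mod 169)  [q = 2: ≢ 1 ✓]
138^52 ≡ 1 (mod 169)  [q = 3: ≡ 1 ✗]
138^12 ≡ 144 (mod 169)  [q = 13: ≢ 1 ✓]
138^52 ≡ 1 shows ord(138) | 52, strictly less than φ(169); not a primitive root.

No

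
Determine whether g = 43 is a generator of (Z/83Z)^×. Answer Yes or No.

Yes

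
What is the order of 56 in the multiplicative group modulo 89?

88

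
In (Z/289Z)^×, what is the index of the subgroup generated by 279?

Since 279 ∈ (Z/289Z)^×, its order divides φ(289) = φ(17^2) = 17·(17−1) = 272 = 2^4 · 17.
Divisors of 272: 1, 2, 4, 8, 16, 17, 34, 68, 136, 272.
Check 279^d mod 289 for each divisor in increasing order:
279^1 ≡ 279 (mod 289)
279^2 ≡ 100 (mod 289)
279^4 ≡ 174 (mod 289)
279^8 ≡ 220 (mod 289)
279^16 ≡ 137 (mod 289)
279^17 ≡ 75 (mod 289)
279^34 ≡ 134 (mod 289)
279^68 ≡ 38 (mod 289)
279^136 ≡ 288 (mod 289)
279^272 ≡ 1 (mod 289) ✓
Thus |⟨279⟩| = ord(279) = 272.
Index = |(Z/289Z)^×| / |⟨279⟩| = 272 / 272 = 1.

1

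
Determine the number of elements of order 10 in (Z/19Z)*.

0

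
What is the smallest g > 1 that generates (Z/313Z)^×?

10

φ(313) = 313 − 1 = 312 = 2^3 · 3 · 13.
Test candidates g = 2, 3, … against the prime factors q ∈ {2, 3, 13} of φ(313): g is a generator iff g^(312/q) ≢ 1 for every such q.
g = 2: 2^156 ≡ 1 — hits 1, so not a primitive root.
g = 3: 3^156 ≡ 1 — hits 1, so not a primitive root.
g = 4: 4^156 ≡ 1 — hits 1, so not a primitive root.
g = 5: 5^156 ≡ 312; 5^104 ≡ 1 — hits 1, so not a primitive root.
g = 6: 6^156 ≡ 1 — hits 1, so not a primitive root.
g = 7: 7^156 ≡ 312; 7^104 ≡ 1 — hits 1, so not a primitive root.
g = 8: 8^156 ≡ 1 — hits 1, so not a primitive root.
g = 9: 9^156 ≡ 1 — hits 1, so not a primitive root.
g = 10: 10^156 ≡ 312; 10^104 ≡ 214; 10^24 ≡ 103 — none is 1, so 10 is a primitive root.
The smallest primitive root modulo 313 is 10.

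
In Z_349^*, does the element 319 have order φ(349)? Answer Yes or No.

φ(349) = 349 − 1 = 348 = 2^2 · 3 · 29.
An element g generates (Z/349Z)^× iff g^(348/q) ≢ 1 (mod 349) for each prime q ∈ {2, 3, 29}.
319^174 ≡ 348 (mod 349)  [q = 2: ≢ 1 ✓]
319^116 ≡ 122 (mod 349)  [q = 3: ≢ 1 ✓]
319^12 ≡ 41 (mod 349)  [q = 29: ≢ 1 ✓]
All checks pass, so 319 has order 348 and is a primitive root modulo 349.

Yes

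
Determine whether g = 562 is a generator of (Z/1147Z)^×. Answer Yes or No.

No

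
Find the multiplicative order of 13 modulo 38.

18

The order of 13 must divide φ(38) = φ(2)·φ(19) = 1·18 = 18 = 2 · 3^2.
Divisors of 18: 1, 2, 3, 6, 9, 18.
Evaluate successive powers at the divisors of 18:
13^1 ≡ 13
13^2 ≡ 17
13^3 ≡ 31
13^6 ≡ 11
13^9 ≡ 37
13^18 ≡ 1
So ord_38(13) = 18.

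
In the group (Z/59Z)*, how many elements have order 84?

0

φ(59) = 59 − 1 = 58 = 2 · 29.
In a cyclic group of order 58, there are φ(d) elements of order d for each divisor d of 58, and zero for non-divisors.
Here 58 is not a multiple of 84, so there are no elements of order 84.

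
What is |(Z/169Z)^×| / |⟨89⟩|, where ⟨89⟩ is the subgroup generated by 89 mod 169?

Since 89 ∈ (Z/169Z)^×, its order divides φ(169) = φ(13^2) = 13·(13−1) = 156 = 2^2 · 3 · 13.
Divisors of 156: 1, 2, 3, 4, 6, 12, 13, 26, 39, 52, 78, 156.
Compute 89^d (mod 169) for the divisors d until we hit 1:
89^1 ≡ 89
89^2 ≡ 147
89^3 ≡ 70
89^4 ≡ 146
89^6 ≡ 168
89^12 ≡ 1
The order of 89 is 12, so the subgroup it generates has 12 elements.
Index = |(Z/169Z)^×| / |⟨89⟩| = 156 / 12 = 13.

13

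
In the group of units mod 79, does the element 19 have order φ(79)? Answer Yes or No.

No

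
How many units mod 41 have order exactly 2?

1

φ(41) = 41 − 1 = 40 = 2^3 · 5.
(Z/41Z)^× is cyclic (|G| = 40); a cyclic group of order m has exactly φ(d) elements of each order d | m, and none otherwise.
2 | 40, and φ(2) = 2 − 1 = 1.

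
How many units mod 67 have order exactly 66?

φ(67) = 67 − 1 = 66 = 2 · 3 · 11.
Since (Z/67Z)^× is cyclic of order 66, the number of elements of order d is φ(d) when d | 66 and 0 otherwise.
66 = 2 · 3 · 11 divides 66, and φ(66) = 20.

20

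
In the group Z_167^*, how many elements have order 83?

φ(167) = 167 − 1 = 166 = 2 · 83.
(Z/167Z)^× is cyclic (|G| = 166); a cyclic group of order m has exactly φ(d) elements of each order d | m, and none otherwise.
83 | 166, and φ(83) = 83 − 1 = 82.

82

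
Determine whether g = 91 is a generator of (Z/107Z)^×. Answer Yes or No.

Yes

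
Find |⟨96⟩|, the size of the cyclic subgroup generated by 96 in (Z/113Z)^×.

Since 96 ∈ (Z/113Z)^×, its order divides φ(113) = 113 − 1 = 112 = 2^4 · 7.
Divisors of 112: 1, 2, 4, 7, 8, 14, 16, 28, 56, 112.
Test each divisor d:
96^1 ≡ 96
96^2 ≡ 63
96^4 ≡ 14
96^7 ≡ 35
96^8 ≡ 83
96^14 ≡ 95
96^16 ≡ 109
96^28 ≡ 98
96^56 ≡ 112
96^112 ≡ 1
So ord_113(96) = 112.

112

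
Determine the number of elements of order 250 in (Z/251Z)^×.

100

φ(251) = 251 − 1 = 250 = 2 · 5^3.
Since (Z/251Z)^× is cyclic of order 250, the number of elements of order d is φ(d) when d | 250 and 0 otherwise.
250 = 2 · 5^3 divides 250, and φ(250) = 100.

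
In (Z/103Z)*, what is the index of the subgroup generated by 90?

3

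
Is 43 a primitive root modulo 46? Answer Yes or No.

Yes

φ(46) = φ(2)·φ(23) = 1·22 = 22 = 2 · 11.
43 is a primitive root mod 46 iff 43^(φ(46)/q) ≢ 1 for every prime q | φ(46), i.e. q ∈ {2, 11}.
43^11 ≡ 45 (mod 46)  [q = 2: ≢ 1 ✓]
43^2 ≡ 9 (mod 46)  [q = 11: ≢ 1 ✓]
Every test exponent gives a nontrivial residue, hence 43 generates the full group.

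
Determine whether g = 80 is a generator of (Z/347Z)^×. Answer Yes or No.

φ(347) = 347 − 1 = 346 = 2 · 173.
Test 80^(346/q) mod 347 for each prime factor q of 346:
80^173 ≡ 346 (mod 347)  [q = 2: ≢ 1 ✓]
80^2 ≡ 154 (mod 347)  [q = 173: ≢ 1 ✓]
All checks pass, so 80 has order 346 and is a primitive root modulo 347.

Yes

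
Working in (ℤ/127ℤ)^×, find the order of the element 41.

The order of 41 must divide φ(127) = 127 − 1 = 126 = 2 · 3^2 · 7.
Divisors of 126: 1, 2, 3, 6, 7, 9, 14, 18, 21, 42, 63, 126.
Test each divisor d:
41^1 ≡ 41 (mod 127)
41^2 ≡ 30 (mod 127)
41^3 ≡ 87 (mod 127)
41^6 ≡ 76 (mod 127)
41^7 ≡ 68 (mod 127)
41^9 ≡ 8 (mod 127)
41^14 ≡ 52 (mod 127)
41^18 ≡ 64 (mod 127)
41^21 ≡ 107 (mod 127)
41^42 ≡ 19 (mod 127)
41^63 ≡ 1 (mod 127) ✓
So ord_127(41) = 63.

63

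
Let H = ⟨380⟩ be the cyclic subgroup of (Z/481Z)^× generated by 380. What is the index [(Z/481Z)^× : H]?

Since 380 ∈ (Z/481Z)^×, its order divides φ(481) = φ(13·37) = (13−1)·(37−1) = 12·36 = 432 = 2^4 · 3^3.
Divisors of 432: 1, 2, 3, 4, 6, 8, 9, 12, 16, 18, 24, 27, 36, 48, 54, 72, 108, 144, 216, 432.
Evaluate successive powers at the divisors of 432:
380^1 ≡ 380 (mod 481)
380^2 ≡ 100 (mod 481)
380^3 ≡ 1 (mod 481) ✓
The order of 380 is 3, so the subgroup it generates has 3 elements.
The index is φ(481) / ord(380) = 432 / 3 = 144.

144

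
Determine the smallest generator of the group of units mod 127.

φ(127) = 127 − 1 = 126 = 2 · 3^2 · 7.
Test candidates g = 2, 3, … against the prime factors q ∈ {2, 3, 7} of φ(127): g is a generator iff g^(126/q) ≢ 1 for every such q.
g = 2: 2^63 ≡ 1 — hits 1, so not a primitive root.
g = 3: 3^63 ≡ 126; 3^42 ≡ 107; 3^18 ≡ 4 — none is 1, so 3 is a primitive root.
Hence the least primitive root of 127 is 3.

3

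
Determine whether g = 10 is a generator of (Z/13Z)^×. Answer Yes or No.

No

φ(13) = 13 − 1 = 12 = 2^2 · 3.
10 is a primitive root mod 13 iff 10^(φ(13)/q) ≢ 1 for every prime q | φ(13), i.e. q ∈ {2, 3}.
10^6 ≡ 1 (mod 13)  [q = 2: ≡ 1 ✗]
10^4 ≡ 3 (mod 13)  [q = 3: ≢ 1 ✓]
The check at q = 2 fails, so 10 generates a proper subgroup.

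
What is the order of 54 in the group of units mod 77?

6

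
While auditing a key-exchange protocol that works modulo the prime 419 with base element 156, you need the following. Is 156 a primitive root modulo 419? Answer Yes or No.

No

φ(419) = 419 − 1 = 418 = 2 · 11 · 19.
An element g generates (Z/419Z)^× iff g^(418/q) ≢ 1 (mod 419) for each prime q ∈ {2, 11, 19}.
156^209 ≡ 1 (mod 419)  [q = 2: ≡ 1 ✗]
156^38 ≡ 69 (mod 419)  [q = 11: ≢ 1 ✓]
156^22 ≡ 135 (mod 419)  [q = 19: ≢ 1 ✓]
Since 156^209 ≡ 1, the order of 156 divides 209 < 418, so 156 is not a primitive root.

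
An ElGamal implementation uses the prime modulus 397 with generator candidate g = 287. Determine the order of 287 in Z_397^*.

66

Since 287 ∈ (Z/397Z)^×, its order divides φ(397) = 397 − 1 = 396 = 2^2 · 3^2 · 11.
Divisors of 396: 1, 2, 3, 4, 6, 9, 11, 12, 18, 22, 33, 36, 44, 66, 99, 132, 198, 396.
Evaluate successive powers at the divisors of 396:
287^1 ≡ 287 (mod 397)
287^2 ≡ 190 (mod 397)
287^3 ≡ 141 (mod 397)
287^4 ≡ 370 (mod 397)
287^6 ≡ 31 (mod 397)
287^9 ≡ 4 (mod 397)
287^11 ≡ 363 (mod 397)
287^12 ≡ 167 (mod 397)
287^18 ≡ 16 (mod 397)
287^22 ≡ 362 (mod 397)
287^33 ≡ 396 (mod 397)
287^36 ≡ 256 (mod 397)
287^44 ≡ 34 (mod 397)
287^66 ≡ 1 (mod 397) ✓
The smallest such exponent is 66, so the order of 287 is 66.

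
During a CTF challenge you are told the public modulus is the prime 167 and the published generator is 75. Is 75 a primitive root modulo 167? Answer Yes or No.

No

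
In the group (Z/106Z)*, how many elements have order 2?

1

φ(106) = φ(2)·φ(53) = 1·52 = 52 = 2^2 · 13.
In a cyclic group of order 52, there are φ(d) elements of order d for each divisor d of 52, and zero for non-divisors.
2 | 52, and φ(2) = 2 − 1 = 1.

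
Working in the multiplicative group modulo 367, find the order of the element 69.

366

The order of 69 must divide φ(367) = 367 − 1 = 366 = 2 · 3 · 61.
Divisors of 366: 1, 2, 3, 6, 61, 122, 183, 366.
Check 69^d mod 367 for each divisor in increasing order:
69^1 ≡ 69
69^2 ≡ 357
69^3 ≡ 44
69^6 ≡ 101
69^61 ≡ 84
69^122 ≡ 83
69^183 ≡ 366
69^366 ≡ 1
So ord_367(69) = 366.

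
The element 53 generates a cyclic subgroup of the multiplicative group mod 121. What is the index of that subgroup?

2

The order of 53 must divide φ(121) = φ(11^2) = 11·(11−1) = 110 = 2 · 5 · 11.
Divisors of 110: 1, 2, 5, 10, 11, 22, 55, 110.
Test each divisor d:
53^1 ≡ 53 (mod 121)
53^2 ≡ 26 (mod 121)
53^5 ≡ 12 (mod 121)
53^10 ≡ 23 (mod 121)
53^11 ≡ 9 (mod 121)
53^22 ≡ 81 (mod 121)
53^55 ≡ 1 (mod 121) ✓
So ord_121(53) = 55, hence |⟨53⟩| = 55.
[(Z/121Z)^× : ⟨53⟩] = 110/55 = 2.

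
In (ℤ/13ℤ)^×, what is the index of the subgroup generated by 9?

The order of 9 must divide φ(13) = 13 − 1 = 12 = 2^2 · 3.
Divisors of 12: 1, 2, 3, 4, 6, 12.
Compute 9^d (mod 13) for the divisors d until we hit 1:
9^1 ≡ 9
9^2 ≡ 3
9^3 ≡ 1
The order of 9 is 3, so the subgroup it generates has 3 elements.
[(Z/13Z)^× : ⟨9⟩] = 12/3 = 4.

4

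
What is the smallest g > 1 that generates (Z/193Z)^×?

φ(193) = 193 − 1 = 192 = 2^6 · 3.
g is a primitive root iff g^(192/q) ≢ 1 (mod 193) for each prime q ∈ {2, 3}.
g = 2: 2^96 ≡ 1 — hits 1, so not a primitive root.
g = 3: 3^96 ≡ 1 — hits 1, so not a primitive root.
g = 4: 4^96 ≡ 1 — hits 1, so not a primitive root.
g = 5: 5^96 ≡ 192; 5^64 ≡ 84 — none is 1, so 5 is a primitive root.
So 5 is the smallest generator of (Z/193Z)^×.

5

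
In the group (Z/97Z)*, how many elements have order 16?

φ(97) = 97 − 1 = 96 = 2^5 · 3.
(Z/97Z)^× is cyclic (|G| = 96); a cyclic group of order m has exactly φ(d) elements of each order d | m, and none otherwise.
16 = 2^4 divides 96, and φ(16) = 8.

8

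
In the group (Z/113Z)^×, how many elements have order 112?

φ(113) = 113 − 1 = 112 = 2^4 · 7.
In a cyclic group of order 112, there are φ(d) elements of order d for each divisor d of 112, and zero for non-divisors.
112 = 2^4 · 7 divides 112, and φ(112) = 48.

48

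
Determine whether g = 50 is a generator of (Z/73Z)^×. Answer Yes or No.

No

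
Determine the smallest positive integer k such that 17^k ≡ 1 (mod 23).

By Lagrange's theorem, ord_23(17) divides φ(23) = 23 − 1 = 22 = 2 · 11.
Divisors of 22: 1, 2, 11, 22.
Test each divisor d:
17^1 ≡ 17 (mod 23)
17^2 ≡ 13 (mod 23)
17^11 ≡ 22 (mod 23)
17^22 ≡ 1 (mod 23) ✓
The smallest such exponent is 22, so the order of 17 is 22.

22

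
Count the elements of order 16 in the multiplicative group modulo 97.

φ(97) = 97 − 1 = 96 = 2^5 · 3.
Since (Z/97Z)^× is cyclic of order 96, the number of elements of order d is φ(d) when d | 96 and 0 otherwise.
16 = 2^4 divides 96, and φ(16) = 8.

8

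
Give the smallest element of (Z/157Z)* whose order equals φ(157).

5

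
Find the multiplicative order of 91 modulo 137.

136

The order of 91 must divide φ(137) = 137 − 1 = 136 = 2^3 · 17.
Divisors of 136: 1, 2, 4, 8, 17, 34, 68, 136.
Check 91^d mod 137 for each divisor in increasing order:
91^1 ≡ 91
91^2 ≡ 61
91^4 ≡ 22
91^8 ≡ 73
91^17 ≡ 96
91^34 ≡ 37
91^68 ≡ 136
91^136 ≡ 1
The smallest such exponent is 136, so the order of 91 is 136.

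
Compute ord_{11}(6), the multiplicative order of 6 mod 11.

Since 6 ∈ (Z/11Z)^×, its order divides φ(11) = 11 − 1 = 10 = 2 · 5.
Divisors of 10: 1, 2, 5, 10.
Check 6^d mod 11 for each divisor in increasing order:
6^1 ≡ 6 (mod 11)
6^2 ≡ 3 (mod 11)
6^5 ≡ 10 (mod 11)
6^10 ≡ 1 (mod 11) ✓
So ord_11(6) = 10.

10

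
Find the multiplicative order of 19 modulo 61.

The order of 19 must divide φ(61) = 61 − 1 = 60 = 2^2 · 3 · 5.
Divisors of 60: 1, 2, 3, 4, 5, 6, 10, 12, 15, 20, 30, 60.
Compute 19^d (mod 61) for the divisors d until we hit 1:
19^1 ≡ 19 (mod 61)
19^2 ≡ 56 (mod 61)
19^3 ≡ 27 (mod 61)
19^4 ≡ 25 (mod 61)
19^5 ≡ 48 (mod 61)
19^6 ≡ 58 (mod 61)
19^10 ≡ 47 (mod 61)
19^12 ≡ 9 (mod 61)
19^15 ≡ 60 (mod 61)
19^20 ≡ 13 (mod 61)
19^30 ≡ 1 (mod 61) ✓
So ord_61(19) = 30.

30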